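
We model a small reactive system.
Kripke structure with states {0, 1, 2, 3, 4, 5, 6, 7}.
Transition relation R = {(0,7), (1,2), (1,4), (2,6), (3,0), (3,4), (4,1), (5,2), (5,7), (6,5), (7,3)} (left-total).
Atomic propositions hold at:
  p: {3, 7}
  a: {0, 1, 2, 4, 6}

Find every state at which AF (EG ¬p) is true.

{1, 2, 4, 5, 6}

Sat(¬p) = {0, 1, 2, 4, 5, 6}
EG ¬p: greatest fixpoint, start Z0 = {0, 1, 2, 4, 5, 6}, keep only states in Sat with some successor in Z. Z1 = {1, 2, 4, 5, 6}; fixed.
Sat(EG ¬p) = {1, 2, 4, 5, 6}
AF (EG ¬p): least fixpoint, start Z0 = {1, 2, 4, 5, 6}, add states with every successor in Z. Already a fixed point.
Sat(AF (EG ¬p)) = {1, 2, 4, 5, 6}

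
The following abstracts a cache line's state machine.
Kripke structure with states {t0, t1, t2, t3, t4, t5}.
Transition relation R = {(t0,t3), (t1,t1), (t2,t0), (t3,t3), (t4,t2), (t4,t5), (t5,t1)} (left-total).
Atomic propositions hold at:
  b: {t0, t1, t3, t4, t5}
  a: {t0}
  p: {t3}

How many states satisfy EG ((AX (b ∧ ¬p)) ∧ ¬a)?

Sat(¬p) = {t0, t1, t2, t4, t5}
Sat(b ∧ ¬p) = {t0, t1, t4, t5}
Sat(AX (b ∧ ¬p)) = {s : every successor in {t0, t1, t4, t5}} = {t1, t2, t5}
Sat(¬a) = {t1, t2, t3, t4, t5}
Sat((AX (b ∧ ¬p)) ∧ ¬a) = {t1, t2, t5}
EG ((AX (b ∧ ¬p)) ∧ ¬a): greatest fixpoint, start Z0 = {t1, t2, t5}, keep only states in Sat with some successor in Z. Z1 = {t1, t5}; fixed.
Sat(EG ((AX (b ∧ ¬p)) ∧ ¬a)) = {t1, t5}
|Sat(EG ((AX (b ∧ ¬p)) ∧ ¬a))| = |{t1, t5}| = 2.

2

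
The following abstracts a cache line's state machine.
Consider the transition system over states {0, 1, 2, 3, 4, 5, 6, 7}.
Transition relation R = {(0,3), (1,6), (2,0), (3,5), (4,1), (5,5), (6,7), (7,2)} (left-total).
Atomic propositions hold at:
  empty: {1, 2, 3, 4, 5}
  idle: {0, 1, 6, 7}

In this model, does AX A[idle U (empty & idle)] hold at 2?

Sat(empty & idle) = {1}
A[idle U (empty & idle)]: least fixpoint, start Z0 = Sat((empty & idle)) = {1}, add states in Sat(idle) with every successor in Z. Already a fixed point.
Sat(A[idle U (empty & idle)]) = {1}
Sat(AX A[idle U (empty & idle)]) = {s : every successor in {1}} = {4}
2 ∉ Sat(AX A[idle U (empty & idle)]) = {4}, so the formula does not hold at 2.

No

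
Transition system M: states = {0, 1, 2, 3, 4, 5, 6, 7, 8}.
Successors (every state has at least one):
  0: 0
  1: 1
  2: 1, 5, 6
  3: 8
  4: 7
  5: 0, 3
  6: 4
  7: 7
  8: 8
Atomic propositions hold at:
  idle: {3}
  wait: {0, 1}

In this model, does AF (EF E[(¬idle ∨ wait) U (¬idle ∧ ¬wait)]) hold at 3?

Yes

Sat(¬idle) = {0, 1, 2, 4, 5, 6, 7, 8}
Sat(¬idle ∨ wait) = {0, 1, 2, 4, 5, 6, 7, 8}
Sat(¬wait) = {2, 3, 4, 5, 6, 7, 8}
Sat(¬idle ∧ ¬wait) = {2, 4, 5, 6, 7, 8}
E[(¬idle ∨ wait) U (¬idle ∧ ¬wait)]: least fixpoint, start Z0 = Sat((¬idle ∧ ¬wait)) = {2, 4, 5, 6, 7, 8}, add states in Sat(¬idle ∨ wait) with some successor in Z. Already a fixed point.
Sat(E[(¬idle ∨ wait) U (¬idle ∧ ¬wait)]) = {2, 4, 5, 6, 7, 8}
EF E[(¬idle ∨ wait) U (¬idle ∧ ¬wait)]: least fixpoint, start Z0 = {2, 4, 5, 6, 7, 8}, add states with some successor in Z. Z1 = {2, 3, 4, 5, 6, 7, 8}; fixed.
Sat(EF E[(¬idle ∨ wait) U (¬idle ∧ ¬wait)]) = {2, 3, 4, 5, 6, 7, 8}
AF (EF E[(¬idle ∨ wait) U (¬idle ∧ ¬wait)]): least fixpoint, start Z0 = {2, 3, 4, 5, 6, 7, 8}, add states with every successor in Z. Already a fixed point.
Sat(AF (EF E[(¬idle ∨ wait) U (¬idle ∧ ¬wait)])) = {2, 3, 4, 5, 6, 7, 8}
3 ∈ Sat(AF (EF E[(¬idle ∨ wait) U (¬idle ∧ ¬wait)])) = {2, 3, 4, 5, 6, 7, 8}, so the formula holds at 3.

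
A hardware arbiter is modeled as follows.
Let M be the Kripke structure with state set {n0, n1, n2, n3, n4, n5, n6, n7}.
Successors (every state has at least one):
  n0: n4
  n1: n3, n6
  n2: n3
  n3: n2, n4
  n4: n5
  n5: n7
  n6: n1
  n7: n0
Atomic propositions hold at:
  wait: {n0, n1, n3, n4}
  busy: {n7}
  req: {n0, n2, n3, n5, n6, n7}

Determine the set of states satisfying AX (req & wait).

Sat(req & wait) = {n0, n3}
Sat(AX (req & wait)) = {s : every successor in {n0, n3}} = {n2, n7}

{n2, n7}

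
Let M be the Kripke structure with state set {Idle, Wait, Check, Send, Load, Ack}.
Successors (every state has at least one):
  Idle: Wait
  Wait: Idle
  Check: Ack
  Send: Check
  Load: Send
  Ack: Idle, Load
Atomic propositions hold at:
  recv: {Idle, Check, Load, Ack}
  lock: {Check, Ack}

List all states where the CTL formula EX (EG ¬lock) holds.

Sat(¬lock) = {Idle, Wait, Send, Load}
EG ¬lock: greatest fixpoint, start Z0 = {Idle, Wait, Send, Load}, keep only states in Sat with some successor in Z. Z1 = {Idle, Wait, Load}; Z2 = {Idle, Wait}; fixed.
Sat(EG ¬lock) = {Idle, Wait}
Sat(EX (EG ¬lock)) = {s : some successor in {Idle, Wait}} = {Idle, Wait, Ack}

{Idle, Wait, Ack}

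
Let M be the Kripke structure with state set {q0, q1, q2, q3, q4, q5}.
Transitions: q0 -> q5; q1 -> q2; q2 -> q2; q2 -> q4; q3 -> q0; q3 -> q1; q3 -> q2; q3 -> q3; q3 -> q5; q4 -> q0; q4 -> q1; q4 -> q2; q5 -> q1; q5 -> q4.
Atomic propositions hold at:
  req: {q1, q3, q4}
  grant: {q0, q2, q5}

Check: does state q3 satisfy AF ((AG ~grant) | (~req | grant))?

No

Sat(~grant) = {q1, q3, q4}
AG ~grant: greatest fixpoint, start Z0 = {q1, q3, q4}, keep only states in Sat with every successor in Z. Z1 = ∅; fixed.
Sat(AG ~grant) = ∅
Sat(~req) = {q0, q2, q5}
Sat(~req | grant) = {q0, q2, q5}
Sat((AG ~grant) | (~req | grant)) = {q0, q2, q5}
AF ((AG ~grant) | (~req | grant)): least fixpoint, start Z0 = {q0, q2, q5}, add states with every successor in Z. Z1 = {q0, q1, q2, q5}; Z2 = {q0, q1, q2, q4, q5}; fixed.
Sat(AF ((AG ~grant) | (~req | grant))) = {q0, q1, q2, q4, q5}
q3 ∉ Sat(AF ((AG ~grant) | (~req | grant))) = {q0, q1, q2, q4, q5}, so the formula does not hold at q3.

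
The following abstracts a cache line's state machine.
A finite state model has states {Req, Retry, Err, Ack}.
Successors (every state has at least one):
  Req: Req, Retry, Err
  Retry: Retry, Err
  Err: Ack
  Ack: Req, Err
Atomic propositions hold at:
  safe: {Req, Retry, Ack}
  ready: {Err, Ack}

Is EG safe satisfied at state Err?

EG safe: greatest fixpoint, start Z0 = {Req, Retry, Ack}, keep only states in Sat with some successor in Z. Already a fixed point.
Sat(EG safe) = {Req, Retry, Ack}
Err ∉ Sat(EG safe) = {Req, Retry, Ack}, so the formula does not hold at Err.

No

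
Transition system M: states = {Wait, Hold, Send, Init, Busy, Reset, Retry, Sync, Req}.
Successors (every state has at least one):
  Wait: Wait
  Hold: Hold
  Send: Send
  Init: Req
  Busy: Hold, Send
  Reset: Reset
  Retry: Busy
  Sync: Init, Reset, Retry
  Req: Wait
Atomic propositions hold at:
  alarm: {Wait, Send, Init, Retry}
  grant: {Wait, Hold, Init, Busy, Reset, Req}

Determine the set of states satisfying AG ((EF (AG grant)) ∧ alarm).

AG grant: greatest fixpoint, start Z0 = {Wait, Hold, Init, Busy, Reset, Req}, keep only states in Sat with every successor in Z. Z1 = {Wait, Hold, Init, Reset, Req}; fixed.
Sat(AG grant) = {Wait, Hold, Init, Reset, Req}
EF (AG grant): least fixpoint, start Z0 = {Wait, Hold, Init, Reset, Req}, add states with some successor in Z. Z1 = {Wait, Hold, Init, Busy, Reset, Sync, Req}; Z2 = {Wait, Hold, Init, Busy, Reset, Retry, Sync, Req}; fixed.
Sat(EF (AG grant)) = {Wait, Hold, Init, Busy, Reset, Retry, Sync, Req}
Sat((EF (AG grant)) ∧ alarm) = {Wait, Init, Retry}
AG ((EF (AG grant)) ∧ alarm): greatest fixpoint, start Z0 = {Wait, Init, Retry}, keep only states in Sat with every successor in Z. Z1 = {Wait}; fixed.
Sat(AG ((EF (AG grant)) ∧ alarm)) = {Wait}

{Wait}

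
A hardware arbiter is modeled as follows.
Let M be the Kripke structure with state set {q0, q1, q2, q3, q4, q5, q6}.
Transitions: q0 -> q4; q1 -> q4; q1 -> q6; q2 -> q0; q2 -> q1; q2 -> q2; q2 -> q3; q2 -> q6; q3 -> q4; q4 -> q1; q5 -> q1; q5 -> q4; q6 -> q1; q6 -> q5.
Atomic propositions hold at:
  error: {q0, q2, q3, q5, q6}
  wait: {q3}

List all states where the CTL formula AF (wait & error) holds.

{q3}

Sat(wait & error) = {q3}
AF (wait & error): least fixpoint, start Z0 = {q3}, add states with every successor in Z. Already a fixed point.
Sat(AF (wait & error)) = {q3}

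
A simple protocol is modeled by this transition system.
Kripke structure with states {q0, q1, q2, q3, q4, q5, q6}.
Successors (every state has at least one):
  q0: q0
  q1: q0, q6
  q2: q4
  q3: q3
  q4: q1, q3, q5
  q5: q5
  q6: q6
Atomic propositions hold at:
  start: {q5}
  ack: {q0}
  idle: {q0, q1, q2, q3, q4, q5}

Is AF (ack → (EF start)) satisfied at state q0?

No

EF start: least fixpoint, start Z0 = {q5}, add states with some successor in Z. Z1 = {q4, q5}; Z2 = {q2, q4, q5}; fixed.
Sat(EF start) = {q2, q4, q5}
Sat(ack → (EF start)) = {q1, q2, q3, q4, q5, q6}
AF (ack → (EF start)): least fixpoint, start Z0 = {q1, q2, q3, q4, q5, q6}, add states with every successor in Z. Already a fixed point.
Sat(AF (ack → (EF start))) = {q1, q2, q3, q4, q5, q6}
q0 ∉ Sat(AF (ack → (EF start))) = {q1, q2, q3, q4, q5, q6}, so the formula does not hold at q0.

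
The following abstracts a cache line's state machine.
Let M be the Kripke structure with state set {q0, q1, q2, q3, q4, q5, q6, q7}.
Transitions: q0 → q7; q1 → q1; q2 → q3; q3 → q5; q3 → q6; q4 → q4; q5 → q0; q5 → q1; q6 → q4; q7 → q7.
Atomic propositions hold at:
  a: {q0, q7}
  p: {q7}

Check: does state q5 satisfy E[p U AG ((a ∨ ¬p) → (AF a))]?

No

Sat(¬p) = {q0, q1, q2, q3, q4, q5, q6}
Sat(a ∨ ¬p) = {q0, q1, q2, q3, q4, q5, q6, q7}
AF a: least fixpoint, start Z0 = {q0, q7}, add states with every successor in Z. Already a fixed point.
Sat(AF a) = {q0, q7}
Sat((a ∨ ¬p) → (AF a)) = {q0, q7}
AG ((a ∨ ¬p) → (AF a)): greatest fixpoint, start Z0 = {q0, q7}, keep only states in Sat with every successor in Z. Already a fixed point.
Sat(AG ((a ∨ ¬p) → (AF a))) = {q0, q7}
E[p U AG ((a ∨ ¬p) → (AF a))]: least fixpoint, start Z0 = Sat(AG ((a ∨ ¬p) → (AF a))) = {q0, q7}, add states in Sat(p) with some successor in Z. Already a fixed point.
Sat(E[p U AG ((a ∨ ¬p) → (AF a))]) = {q0, q7}
q5 ∉ Sat(E[p U AG ((a ∨ ¬p) → (AF a))]) = {q0, q7}, so the formula does not hold at q5.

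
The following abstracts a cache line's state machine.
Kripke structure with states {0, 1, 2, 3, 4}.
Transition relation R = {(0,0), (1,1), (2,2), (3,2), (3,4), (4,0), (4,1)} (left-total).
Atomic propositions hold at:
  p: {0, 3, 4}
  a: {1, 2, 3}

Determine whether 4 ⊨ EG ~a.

Sat(~a) = {0, 4}
EG ~a: greatest fixpoint, start Z0 = {0, 4}, keep only states in Sat with some successor in Z. Already a fixed point.
Sat(EG ~a) = {0, 4}
4 ∈ Sat(EG ~a) = {0, 4}, so the formula holds at 4.

Yes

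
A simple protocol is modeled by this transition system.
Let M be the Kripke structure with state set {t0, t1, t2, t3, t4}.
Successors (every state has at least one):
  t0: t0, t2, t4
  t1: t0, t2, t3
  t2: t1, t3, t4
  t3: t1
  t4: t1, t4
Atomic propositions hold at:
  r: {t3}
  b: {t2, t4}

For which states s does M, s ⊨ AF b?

{t2, t4}

AF b: least fixpoint, start Z0 = {t2, t4}, add states with every successor in Z. Already a fixed point.
Sat(AF b) = {t2, t4}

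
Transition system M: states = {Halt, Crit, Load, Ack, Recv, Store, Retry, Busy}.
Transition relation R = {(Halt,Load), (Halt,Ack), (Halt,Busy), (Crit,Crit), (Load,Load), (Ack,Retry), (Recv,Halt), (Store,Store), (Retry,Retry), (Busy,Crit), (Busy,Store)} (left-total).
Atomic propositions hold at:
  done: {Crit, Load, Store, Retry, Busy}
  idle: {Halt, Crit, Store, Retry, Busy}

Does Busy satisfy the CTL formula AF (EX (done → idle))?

Sat(done → idle) = {Halt, Crit, Ack, Recv, Store, Retry, Busy}
Sat(EX (done → idle)) = {s : some successor in {Halt, Crit, Ack, Recv, Store, Retry, Busy}} = {Halt, Crit, Ack, Recv, Store, Retry, Busy}
AF (EX (done → idle)): least fixpoint, start Z0 = {Halt, Crit, Ack, Recv, Store, Retry, Busy}, add states with every successor in Z. Already a fixed point.
Sat(AF (EX (done → idle))) = {Halt, Crit, Ack, Recv, Store, Retry, Busy}
Busy ∈ Sat(AF (EX (done → idle))) = {Halt, Crit, Ack, Recv, Store, Retry, Busy}, so the formula holds at Busy.

Yes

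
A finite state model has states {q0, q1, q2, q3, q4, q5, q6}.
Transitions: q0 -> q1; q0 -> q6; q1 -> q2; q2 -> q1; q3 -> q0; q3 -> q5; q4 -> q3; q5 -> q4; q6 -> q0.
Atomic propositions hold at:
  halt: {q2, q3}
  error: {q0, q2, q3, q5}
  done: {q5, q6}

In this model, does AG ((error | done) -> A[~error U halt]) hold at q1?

Yes

Sat(error | done) = {q0, q2, q3, q5, q6}
Sat(~error) = {q1, q4, q6}
A[~error U halt]: least fixpoint, start Z0 = Sat(halt) = {q2, q3}, add states in Sat(~error) with every successor in Z. Z1 = {q1, q2, q3, q4}; fixed.
Sat(A[~error U halt]) = {q1, q2, q3, q4}
Sat((error | done) -> A[~error U halt]) = {q1, q2, q3, q4}
AG ((error | done) -> A[~error U halt]): greatest fixpoint, start Z0 = {q1, q2, q3, q4}, keep only states in Sat with every successor in Z. Z1 = {q1, q2, q4}; Z2 = {q1, q2}; fixed.
Sat(AG ((error | done) -> A[~error U halt])) = {q1, q2}
q1 ∈ Sat(AG ((error | done) -> A[~error U halt])) = {q1, q2}, so the formula holds at q1.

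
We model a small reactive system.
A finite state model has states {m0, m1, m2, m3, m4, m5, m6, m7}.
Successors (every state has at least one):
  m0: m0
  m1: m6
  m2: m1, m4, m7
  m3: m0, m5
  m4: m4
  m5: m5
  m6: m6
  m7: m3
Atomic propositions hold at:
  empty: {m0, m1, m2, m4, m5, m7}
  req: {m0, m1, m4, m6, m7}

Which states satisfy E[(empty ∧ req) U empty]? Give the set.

{m0, m1, m2, m4, m5, m7}

Sat(empty ∧ req) = {m0, m1, m4, m7}
E[(empty ∧ req) U empty]: least fixpoint, start Z0 = Sat(empty) = {m0, m1, m2, m4, m5, m7}, add states in Sat(empty ∧ req) with some successor in Z. Already a fixed point.
Sat(E[(empty ∧ req) U empty]) = {m0, m1, m2, m4, m5, m7}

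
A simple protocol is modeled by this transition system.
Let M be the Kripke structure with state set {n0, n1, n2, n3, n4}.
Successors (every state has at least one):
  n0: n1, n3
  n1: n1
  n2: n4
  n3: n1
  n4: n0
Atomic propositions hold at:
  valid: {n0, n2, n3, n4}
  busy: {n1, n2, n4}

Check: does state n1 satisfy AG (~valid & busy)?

Sat(~valid) = {n1}
Sat(~valid & busy) = {n1}
AG (~valid & busy): greatest fixpoint, start Z0 = {n1}, keep only states in Sat with every successor in Z. Already a fixed point.
Sat(AG (~valid & busy)) = {n1}
n1 ∈ Sat(AG (~valid & busy)) = {n1}, so the formula holds at n1.

Yes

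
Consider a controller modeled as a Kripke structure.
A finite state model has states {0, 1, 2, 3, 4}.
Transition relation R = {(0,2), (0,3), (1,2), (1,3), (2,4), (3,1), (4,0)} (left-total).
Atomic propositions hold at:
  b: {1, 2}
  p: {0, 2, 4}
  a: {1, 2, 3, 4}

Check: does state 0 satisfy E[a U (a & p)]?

No

Sat(a & p) = {2, 4}
E[a U (a & p)]: least fixpoint, start Z0 = Sat((a & p)) = {2, 4}, add states in Sat(a) with some successor in Z. Z1 = {1, 2, 4}; Z2 = {1, 2, 3, 4}; fixed.
Sat(E[a U (a & p)]) = {1, 2, 3, 4}
0 ∉ Sat(E[a U (a & p)]) = {1, 2, 3, 4}, so the formula does not hold at 0.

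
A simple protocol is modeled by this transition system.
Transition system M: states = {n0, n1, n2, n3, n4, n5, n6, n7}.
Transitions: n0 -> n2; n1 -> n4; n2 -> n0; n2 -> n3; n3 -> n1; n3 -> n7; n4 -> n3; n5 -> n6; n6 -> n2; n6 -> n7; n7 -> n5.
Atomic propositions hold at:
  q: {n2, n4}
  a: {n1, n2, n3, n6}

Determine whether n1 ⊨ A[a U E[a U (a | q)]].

Yes

Sat(a | q) = {n1, n2, n3, n4, n6}
E[a U (a | q)]: least fixpoint, start Z0 = Sat((a | q)) = {n1, n2, n3, n4, n6}, add states in Sat(a) with some successor in Z. Already a fixed point.
Sat(E[a U (a | q)]) = {n1, n2, n3, n4, n6}
A[a U E[a U (a | q)]]: least fixpoint, start Z0 = Sat(E[a U (a | q)]) = {n1, n2, n3, n4, n6}, add states in Sat(a) with every successor in Z. Already a fixed point.
Sat(A[a U E[a U (a | q)]]) = {n1, n2, n3, n4, n6}
n1 ∈ Sat(A[a U E[a U (a | q)]]) = {n1, n2, n3, n4, n6}, so the formula holds at n1.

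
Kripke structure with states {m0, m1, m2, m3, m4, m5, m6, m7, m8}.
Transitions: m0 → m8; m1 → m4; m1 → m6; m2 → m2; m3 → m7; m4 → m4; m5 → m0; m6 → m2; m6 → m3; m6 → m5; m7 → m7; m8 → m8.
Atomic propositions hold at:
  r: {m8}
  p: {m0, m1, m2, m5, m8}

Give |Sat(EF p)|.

6

EF p: least fixpoint, start Z0 = {m0, m1, m2, m5, m8}, add states with some successor in Z. Z1 = {m0, m1, m2, m5, m6, m8}; fixed.
Sat(EF p) = {m0, m1, m2, m5, m6, m8}
|Sat(EF p)| = |{m0, m1, m2, m5, m6, m8}| = 6.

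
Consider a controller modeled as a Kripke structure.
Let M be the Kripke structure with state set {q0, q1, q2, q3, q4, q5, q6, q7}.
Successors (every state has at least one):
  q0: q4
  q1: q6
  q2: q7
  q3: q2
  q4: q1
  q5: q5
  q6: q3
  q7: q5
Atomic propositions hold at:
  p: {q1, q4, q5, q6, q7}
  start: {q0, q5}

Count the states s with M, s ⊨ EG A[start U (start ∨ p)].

2

Sat(start ∨ p) = {q0, q1, q4, q5, q6, q7}
A[start U (start ∨ p)]: least fixpoint, start Z0 = Sat((start ∨ p)) = {q0, q1, q4, q5, q6, q7}, add states in Sat(start) with every successor in Z. Already a fixed point.
Sat(A[start U (start ∨ p)]) = {q0, q1, q4, q5, q6, q7}
EG A[start U (start ∨ p)]: greatest fixpoint, start Z0 = {q0, q1, q4, q5, q6, q7}, keep only states in Sat with some successor in Z. Z1 = {q0, q1, q4, q5, q7}; Z2 = {q0, q4, q5, q7}; Z3 = {q0, q5, q7}; Z4 = {q5, q7}; fixed.
Sat(EG A[start U (start ∨ p)]) = {q5, q7}
|Sat(EG A[start U (start ∨ p)])| = |{q5, q7}| = 2.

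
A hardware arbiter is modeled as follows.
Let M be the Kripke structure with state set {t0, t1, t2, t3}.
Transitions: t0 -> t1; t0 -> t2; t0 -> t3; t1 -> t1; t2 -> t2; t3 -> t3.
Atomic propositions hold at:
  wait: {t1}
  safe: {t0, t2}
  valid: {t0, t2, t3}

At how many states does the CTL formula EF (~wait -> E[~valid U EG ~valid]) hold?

2

Sat(~wait) = {t0, t2, t3}
Sat(~valid) = {t1}
EG ~valid: greatest fixpoint, start Z0 = {t1}, keep only states in Sat with some successor in Z. Already a fixed point.
Sat(EG ~valid) = {t1}
E[~valid U EG ~valid]: least fixpoint, start Z0 = Sat(EG ~valid) = {t1}, add states in Sat(~valid) with some successor in Z. Already a fixed point.
Sat(E[~valid U EG ~valid]) = {t1}
Sat(~wait -> E[~valid U EG ~valid]) = {t1}
EF (~wait -> E[~valid U EG ~valid]): least fixpoint, start Z0 = {t1}, add states with some successor in Z. Z1 = {t0, t1}; fixed.
Sat(EF (~wait -> E[~valid U EG ~valid])) = {t0, t1}
|Sat(EF (~wait -> E[~valid U EG ~valid]))| = |{t0, t1}| = 2.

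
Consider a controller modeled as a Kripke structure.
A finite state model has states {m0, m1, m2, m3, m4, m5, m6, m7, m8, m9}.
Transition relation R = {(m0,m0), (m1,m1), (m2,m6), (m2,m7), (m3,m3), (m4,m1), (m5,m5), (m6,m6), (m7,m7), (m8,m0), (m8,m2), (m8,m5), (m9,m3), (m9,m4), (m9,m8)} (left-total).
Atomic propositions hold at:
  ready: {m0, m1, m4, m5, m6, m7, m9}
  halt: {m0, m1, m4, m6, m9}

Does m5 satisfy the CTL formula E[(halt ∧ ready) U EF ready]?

Yes

Sat(halt ∧ ready) = {m0, m1, m4, m6, m9}
EF ready: least fixpoint, start Z0 = {m0, m1, m4, m5, m6, m7, m9}, add states with some successor in Z. Z1 = {m0, m1, m2, m4, m5, m6, m7, m8, m9}; fixed.
Sat(EF ready) = {m0, m1, m2, m4, m5, m6, m7, m8, m9}
E[(halt ∧ ready) U EF ready]: least fixpoint, start Z0 = Sat(EF ready) = {m0, m1, m2, m4, m5, m6, m7, m8, m9}, add states in Sat(halt ∧ ready) with some successor in Z. Already a fixed point.
Sat(E[(halt ∧ ready) U EF ready]) = {m0, m1, m2, m4, m5, m6, m7, m8, m9}
m5 ∈ Sat(E[(halt ∧ ready) U EF ready]) = {m0, m1, m2, m4, m5, m6, m7, m8, m9}, so the formula holds at m5.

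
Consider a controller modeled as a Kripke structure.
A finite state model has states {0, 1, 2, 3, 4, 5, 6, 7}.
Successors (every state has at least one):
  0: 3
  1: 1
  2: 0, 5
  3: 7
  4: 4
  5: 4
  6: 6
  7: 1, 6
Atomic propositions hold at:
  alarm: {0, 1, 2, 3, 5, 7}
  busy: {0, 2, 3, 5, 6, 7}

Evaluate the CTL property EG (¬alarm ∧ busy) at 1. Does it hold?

Sat(¬alarm) = {4, 6}
Sat(¬alarm ∧ busy) = {6}
EG (¬alarm ∧ busy): greatest fixpoint, start Z0 = {6}, keep only states in Sat with some successor in Z. Already a fixed point.
Sat(EG (¬alarm ∧ busy)) = {6}
1 ∉ Sat(EG (¬alarm ∧ busy)) = {6}, so the formula does not hold at 1.

No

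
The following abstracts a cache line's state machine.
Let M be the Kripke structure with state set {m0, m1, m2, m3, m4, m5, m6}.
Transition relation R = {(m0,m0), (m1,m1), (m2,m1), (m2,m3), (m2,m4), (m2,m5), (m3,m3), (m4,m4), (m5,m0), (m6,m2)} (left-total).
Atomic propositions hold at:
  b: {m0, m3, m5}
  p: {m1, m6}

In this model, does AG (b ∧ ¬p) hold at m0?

Sat(¬p) = {m0, m2, m3, m4, m5}
Sat(b ∧ ¬p) = {m0, m3, m5}
AG (b ∧ ¬p): greatest fixpoint, start Z0 = {m0, m3, m5}, keep only states in Sat with every successor in Z. Already a fixed point.
Sat(AG (b ∧ ¬p)) = {m0, m3, m5}
m0 ∈ Sat(AG (b ∧ ¬p)) = {m0, m3, m5}, so the formula holds at m0.

Yes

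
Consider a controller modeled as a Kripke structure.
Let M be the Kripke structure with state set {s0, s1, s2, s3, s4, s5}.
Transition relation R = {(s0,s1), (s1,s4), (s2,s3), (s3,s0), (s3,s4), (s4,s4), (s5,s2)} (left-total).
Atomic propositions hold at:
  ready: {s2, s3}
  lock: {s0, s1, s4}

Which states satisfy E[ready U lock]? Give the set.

{s0, s1, s2, s3, s4}

E[ready U lock]: least fixpoint, start Z0 = Sat(lock) = {s0, s1, s4}, add states in Sat(ready) with some successor in Z. Z1 = {s0, s1, s3, s4}; Z2 = {s0, s1, s2, s3, s4}; fixed.
Sat(E[ready U lock]) = {s0, s1, s2, s3, s4}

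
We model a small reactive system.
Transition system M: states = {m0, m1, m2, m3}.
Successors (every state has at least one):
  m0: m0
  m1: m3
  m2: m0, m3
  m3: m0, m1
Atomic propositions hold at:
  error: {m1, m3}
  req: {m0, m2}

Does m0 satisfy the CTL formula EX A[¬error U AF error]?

No

Sat(¬error) = {m0, m2}
AF error: least fixpoint, start Z0 = {m1, m3}, add states with every successor in Z. Already a fixed point.
Sat(AF error) = {m1, m3}
A[¬error U AF error]: least fixpoint, start Z0 = Sat(AF error) = {m1, m3}, add states in Sat(¬error) with every successor in Z. Already a fixed point.
Sat(A[¬error U AF error]) = {m1, m3}
Sat(EX A[¬error U AF error]) = {s : some successor in {m1, m3}} = {m1, m2, m3}
m0 ∉ Sat(EX A[¬error U AF error]) = {m1, m2, m3}, so the formula does not hold at m0.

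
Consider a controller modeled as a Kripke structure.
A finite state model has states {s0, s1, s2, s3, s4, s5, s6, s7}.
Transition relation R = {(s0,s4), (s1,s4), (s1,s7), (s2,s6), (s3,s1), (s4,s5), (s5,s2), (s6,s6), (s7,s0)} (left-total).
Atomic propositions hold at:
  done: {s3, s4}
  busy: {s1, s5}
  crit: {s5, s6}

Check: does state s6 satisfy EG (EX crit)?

Yes

Sat(EX crit) = {s : some successor in {s5, s6}} = {s2, s4, s6}
EG (EX crit): greatest fixpoint, start Z0 = {s2, s4, s6}, keep only states in Sat with some successor in Z. Z1 = {s2, s6}; fixed.
Sat(EG (EX crit)) = {s2, s6}
s6 ∈ Sat(EG (EX crit)) = {s2, s6}, so the formula holds at s6.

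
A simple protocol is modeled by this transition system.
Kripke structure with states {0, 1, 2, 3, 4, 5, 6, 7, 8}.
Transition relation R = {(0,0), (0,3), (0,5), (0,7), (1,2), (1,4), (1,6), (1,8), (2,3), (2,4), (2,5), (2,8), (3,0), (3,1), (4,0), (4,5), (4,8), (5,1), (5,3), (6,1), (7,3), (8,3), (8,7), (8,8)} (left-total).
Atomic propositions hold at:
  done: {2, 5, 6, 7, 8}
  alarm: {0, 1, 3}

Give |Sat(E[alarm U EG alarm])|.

2

EG alarm: greatest fixpoint, start Z0 = {0, 1, 3}, keep only states in Sat with some successor in Z. Z1 = {0, 3}; fixed.
Sat(EG alarm) = {0, 3}
E[alarm U EG alarm]: least fixpoint, start Z0 = Sat(EG alarm) = {0, 3}, add states in Sat(alarm) with some successor in Z. Already a fixed point.
Sat(E[alarm U EG alarm]) = {0, 3}
|Sat(E[alarm U EG alarm])| = |{0, 3}| = 2.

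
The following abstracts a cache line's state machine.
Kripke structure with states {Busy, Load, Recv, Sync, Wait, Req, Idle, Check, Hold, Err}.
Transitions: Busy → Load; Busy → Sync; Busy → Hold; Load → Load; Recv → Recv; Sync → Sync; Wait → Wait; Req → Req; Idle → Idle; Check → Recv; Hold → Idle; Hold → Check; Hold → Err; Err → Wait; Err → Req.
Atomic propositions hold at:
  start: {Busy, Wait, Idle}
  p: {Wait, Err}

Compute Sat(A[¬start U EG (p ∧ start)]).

{Wait}

Sat(¬start) = {Load, Recv, Sync, Req, Check, Hold, Err}
Sat(p ∧ start) = {Wait}
EG (p ∧ start): greatest fixpoint, start Z0 = {Wait}, keep only states in Sat with some successor in Z. Already a fixed point.
Sat(EG (p ∧ start)) = {Wait}
A[¬start U EG (p ∧ start)]: least fixpoint, start Z0 = Sat(EG (p ∧ start)) = {Wait}, add states in Sat(¬start) with every successor in Z. Already a fixed point.
Sat(A[¬start U EG (p ∧ start)]) = {Wait}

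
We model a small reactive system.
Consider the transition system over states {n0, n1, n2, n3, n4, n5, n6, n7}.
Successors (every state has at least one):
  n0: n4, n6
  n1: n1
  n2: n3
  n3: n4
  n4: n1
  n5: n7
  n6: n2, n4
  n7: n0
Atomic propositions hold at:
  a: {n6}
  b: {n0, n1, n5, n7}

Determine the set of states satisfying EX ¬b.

Sat(¬b) = {n2, n3, n4, n6}
Sat(EX ¬b) = {s : some successor in {n2, n3, n4, n6}} = {n0, n2, n3, n6}

{n0, n2, n3, n6}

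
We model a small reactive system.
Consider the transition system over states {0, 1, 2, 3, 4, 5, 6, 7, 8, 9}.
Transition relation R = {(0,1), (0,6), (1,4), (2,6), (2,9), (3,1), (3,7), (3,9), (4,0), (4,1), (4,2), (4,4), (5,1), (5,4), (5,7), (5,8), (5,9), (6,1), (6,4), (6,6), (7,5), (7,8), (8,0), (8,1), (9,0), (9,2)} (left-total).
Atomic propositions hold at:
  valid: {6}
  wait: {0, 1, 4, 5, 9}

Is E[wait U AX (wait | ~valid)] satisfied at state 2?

Sat(~valid) = {0, 1, 2, 3, 4, 5, 7, 8, 9}
Sat(wait | ~valid) = {0, 1, 2, 3, 4, 5, 7, 8, 9}
Sat(AX (wait | ~valid)) = {s : every successor in {0, 1, 2, 3, 4, 5, 7, 8, 9}} = {1, 3, 4, 5, 7, 8, 9}
E[wait U AX (wait | ~valid)]: least fixpoint, start Z0 = Sat(AX (wait | ~valid)) = {1, 3, 4, 5, 7, 8, 9}, add states in Sat(wait) with some successor in Z. Z1 = {0, 1, 3, 4, 5, 7, 8, 9}; fixed.
Sat(E[wait U AX (wait | ~valid)]) = {0, 1, 3, 4, 5, 7, 8, 9}
2 ∉ Sat(E[wait U AX (wait | ~valid)]) = {0, 1, 3, 4, 5, 7, 8, 9}, so the formula does not hold at 2.

No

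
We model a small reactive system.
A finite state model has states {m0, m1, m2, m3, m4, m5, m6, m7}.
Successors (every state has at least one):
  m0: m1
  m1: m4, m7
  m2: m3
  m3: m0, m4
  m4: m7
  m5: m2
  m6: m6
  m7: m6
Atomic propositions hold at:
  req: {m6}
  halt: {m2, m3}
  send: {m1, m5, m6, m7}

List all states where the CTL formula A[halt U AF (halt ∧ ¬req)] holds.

Sat(¬req) = {m0, m1, m2, m3, m4, m5, m7}
Sat(halt ∧ ¬req) = {m2, m3}
AF (halt ∧ ¬req): least fixpoint, start Z0 = {m2, m3}, add states with every successor in Z. Z1 = {m2, m3, m5}; fixed.
Sat(AF (halt ∧ ¬req)) = {m2, m3, m5}
A[halt U AF (halt ∧ ¬req)]: least fixpoint, start Z0 = Sat(AF (halt ∧ ¬req)) = {m2, m3, m5}, add states in Sat(halt) with every successor in Z. Already a fixed point.
Sat(A[halt U AF (halt ∧ ¬req)]) = {m2, m3, m5}

{m2, m3, m5}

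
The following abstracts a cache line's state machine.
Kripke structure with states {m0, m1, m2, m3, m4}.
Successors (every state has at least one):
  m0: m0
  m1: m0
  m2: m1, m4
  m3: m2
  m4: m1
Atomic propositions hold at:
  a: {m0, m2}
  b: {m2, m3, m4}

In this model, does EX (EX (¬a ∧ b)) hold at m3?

Sat(¬a) = {m1, m3, m4}
Sat(¬a ∧ b) = {m3, m4}
Sat(EX (¬a ∧ b)) = {s : some successor in {m3, m4}} = {m2}
Sat(EX (EX (¬a ∧ b))) = {s : some successor in {m2}} = {m3}
m3 ∈ Sat(EX (EX (¬a ∧ b))) = {m3}, so the formula holds at m3.

Yes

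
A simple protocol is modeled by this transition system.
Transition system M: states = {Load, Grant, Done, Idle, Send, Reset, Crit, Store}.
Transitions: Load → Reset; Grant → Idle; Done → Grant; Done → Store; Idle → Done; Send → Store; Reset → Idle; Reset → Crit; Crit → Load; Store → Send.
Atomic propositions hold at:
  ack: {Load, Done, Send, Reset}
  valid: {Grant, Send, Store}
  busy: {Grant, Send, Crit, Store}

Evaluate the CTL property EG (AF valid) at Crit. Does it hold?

No

AF valid: least fixpoint, start Z0 = {Grant, Send, Store}, add states with every successor in Z. Z1 = {Grant, Done, Send, Store}; Z2 = {Grant, Done, Idle, Send, Store}; fixed.
Sat(AF valid) = {Grant, Done, Idle, Send, Store}
EG (AF valid): greatest fixpoint, start Z0 = {Grant, Done, Idle, Send, Store}, keep only states in Sat with some successor in Z. Already a fixed point.
Sat(EG (AF valid)) = {Grant, Done, Idle, Send, Store}
Crit ∉ Sat(EG (AF valid)) = {Grant, Done, Idle, Send, Store}, so the formula does not hold at Crit.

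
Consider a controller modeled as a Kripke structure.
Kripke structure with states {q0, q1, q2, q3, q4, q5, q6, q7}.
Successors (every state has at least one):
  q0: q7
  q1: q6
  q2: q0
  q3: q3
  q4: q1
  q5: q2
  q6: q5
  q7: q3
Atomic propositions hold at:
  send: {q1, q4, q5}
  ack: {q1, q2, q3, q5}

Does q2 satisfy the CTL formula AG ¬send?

Yes

Sat(¬send) = {q0, q2, q3, q6, q7}
AG ¬send: greatest fixpoint, start Z0 = {q0, q2, q3, q6, q7}, keep only states in Sat with every successor in Z. Z1 = {q0, q2, q3, q7}; fixed.
Sat(AG ¬send) = {q0, q2, q3, q7}
q2 ∈ Sat(AG ¬send) = {q0, q2, q3, q7}, so the formula holds at q2.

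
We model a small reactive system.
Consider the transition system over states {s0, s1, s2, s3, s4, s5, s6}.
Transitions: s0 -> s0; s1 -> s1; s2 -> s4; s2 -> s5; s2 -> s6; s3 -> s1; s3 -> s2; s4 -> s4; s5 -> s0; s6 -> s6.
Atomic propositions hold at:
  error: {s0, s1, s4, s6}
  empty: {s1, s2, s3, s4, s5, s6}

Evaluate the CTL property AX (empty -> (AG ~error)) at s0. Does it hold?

Sat(~error) = {s2, s3, s5}
AG ~error: greatest fixpoint, start Z0 = {s2, s3, s5}, keep only states in Sat with every successor in Z. Z1 = ∅; fixed.
Sat(AG ~error) = ∅
Sat(empty -> (AG ~error)) = {s0}
Sat(AX (empty -> (AG ~error))) = {s : every successor in {s0}} = {s0, s5}
s0 ∈ Sat(AX (empty -> (AG ~error))) = {s0, s5}, so the formula holds at s0.

Yes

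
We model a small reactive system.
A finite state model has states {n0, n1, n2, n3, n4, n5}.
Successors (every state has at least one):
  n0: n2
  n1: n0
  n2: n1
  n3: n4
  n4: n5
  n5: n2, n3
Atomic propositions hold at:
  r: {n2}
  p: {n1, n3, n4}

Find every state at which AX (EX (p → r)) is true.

{n1, n2, n3, n4}

Sat(p → r) = {n0, n2, n5}
Sat(EX (p → r)) = {s : some successor in {n0, n2, n5}} = {n0, n1, n4, n5}
Sat(AX (EX (p → r))) = {s : every successor in {n0, n1, n4, n5}} = {n1, n2, n3, n4}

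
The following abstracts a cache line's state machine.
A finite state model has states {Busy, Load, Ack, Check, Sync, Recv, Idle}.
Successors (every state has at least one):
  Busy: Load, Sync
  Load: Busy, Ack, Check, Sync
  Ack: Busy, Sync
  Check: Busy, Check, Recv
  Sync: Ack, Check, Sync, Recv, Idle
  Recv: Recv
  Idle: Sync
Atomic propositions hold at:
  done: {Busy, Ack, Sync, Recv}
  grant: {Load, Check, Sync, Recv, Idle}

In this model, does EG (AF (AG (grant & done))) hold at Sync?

No

Sat(grant & done) = {Sync, Recv}
AG (grant & done): greatest fixpoint, start Z0 = {Sync, Recv}, keep only states in Sat with every successor in Z. Z1 = {Recv}; fixed.
Sat(AG (grant & done)) = {Recv}
AF (AG (grant & done)): least fixpoint, start Z0 = {Recv}, add states with every successor in Z. Already a fixed point.
Sat(AF (AG (grant & done))) = {Recv}
EG (AF (AG (grant & done))): greatest fixpoint, start Z0 = {Recv}, keep only states in Sat with some successor in Z. Already a fixed point.
Sat(EG (AF (AG (grant & done)))) = {Recv}
Sync ∉ Sat(EG (AF (AG (grant & done)))) = {Recv}, so the formula does not hold at Sync.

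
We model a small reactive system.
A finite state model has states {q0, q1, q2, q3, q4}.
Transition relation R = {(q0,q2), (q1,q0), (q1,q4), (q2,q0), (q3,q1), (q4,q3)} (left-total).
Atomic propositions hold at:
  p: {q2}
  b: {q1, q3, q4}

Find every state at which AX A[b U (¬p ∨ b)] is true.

{q1, q2, q3, q4}

Sat(¬p) = {q0, q1, q3, q4}
Sat(¬p ∨ b) = {q0, q1, q3, q4}
A[b U (¬p ∨ b)]: least fixpoint, start Z0 = Sat((¬p ∨ b)) = {q0, q1, q3, q4}, add states in Sat(b) with every successor in Z. Already a fixed point.
Sat(A[b U (¬p ∨ b)]) = {q0, q1, q3, q4}
Sat(AX A[b U (¬p ∨ b)]) = {s : every successor in {q0, q1, q3, q4}} = {q1, q2, q3, q4}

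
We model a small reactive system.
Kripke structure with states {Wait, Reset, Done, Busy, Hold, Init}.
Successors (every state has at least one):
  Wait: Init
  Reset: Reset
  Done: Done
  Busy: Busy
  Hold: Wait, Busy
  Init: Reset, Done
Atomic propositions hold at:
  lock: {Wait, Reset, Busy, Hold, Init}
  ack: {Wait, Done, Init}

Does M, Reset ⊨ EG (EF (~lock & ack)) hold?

Sat(~lock) = {Done}
Sat(~lock & ack) = {Done}
EF (~lock & ack): least fixpoint, start Z0 = {Done}, add states with some successor in Z. Z1 = {Done, Init}; Z2 = {Wait, Done, Init}; Z3 = {Wait, Done, Hold, Init}; fixed.
Sat(EF (~lock & ack)) = {Wait, Done, Hold, Init}
EG (EF (~lock & ack)): greatest fixpoint, start Z0 = {Wait, Done, Hold, Init}, keep only states in Sat with some successor in Z. Already a fixed point.
Sat(EG (EF (~lock & ack))) = {Wait, Done, Hold, Init}
Reset ∉ Sat(EG (EF (~lock & ack))) = {Wait, Done, Hold, Init}, so the formula does not hold at Reset.

No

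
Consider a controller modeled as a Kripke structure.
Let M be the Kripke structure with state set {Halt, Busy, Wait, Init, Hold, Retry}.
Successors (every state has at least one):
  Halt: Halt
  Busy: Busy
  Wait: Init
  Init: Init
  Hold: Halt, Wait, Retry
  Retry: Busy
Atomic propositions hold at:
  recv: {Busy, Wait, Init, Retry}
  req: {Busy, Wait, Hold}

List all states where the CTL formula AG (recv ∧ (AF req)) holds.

{Busy, Retry}

AF req: least fixpoint, start Z0 = {Busy, Wait, Hold}, add states with every successor in Z. Z1 = {Busy, Wait, Hold, Retry}; fixed.
Sat(AF req) = {Busy, Wait, Hold, Retry}
Sat(recv ∧ (AF req)) = {Busy, Wait, Retry}
AG (recv ∧ (AF req)): greatest fixpoint, start Z0 = {Busy, Wait, Retry}, keep only states in Sat with every successor in Z. Z1 = {Busy, Retry}; fixed.
Sat(AG (recv ∧ (AF req))) = {Busy, Retry}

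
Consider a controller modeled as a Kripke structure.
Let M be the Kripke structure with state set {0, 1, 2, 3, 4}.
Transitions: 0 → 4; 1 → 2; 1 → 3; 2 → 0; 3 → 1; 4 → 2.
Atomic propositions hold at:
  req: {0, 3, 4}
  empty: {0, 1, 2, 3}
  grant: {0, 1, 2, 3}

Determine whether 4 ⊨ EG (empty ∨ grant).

No

Sat(empty ∨ grant) = {0, 1, 2, 3}
EG (empty ∨ grant): greatest fixpoint, start Z0 = {0, 1, 2, 3}, keep only states in Sat with some successor in Z. Z1 = {1, 2, 3}; Z2 = {1, 3}; fixed.
Sat(EG (empty ∨ grant)) = {1, 3}
4 ∉ Sat(EG (empty ∨ grant)) = {1, 3}, so the formula does not hold at 4.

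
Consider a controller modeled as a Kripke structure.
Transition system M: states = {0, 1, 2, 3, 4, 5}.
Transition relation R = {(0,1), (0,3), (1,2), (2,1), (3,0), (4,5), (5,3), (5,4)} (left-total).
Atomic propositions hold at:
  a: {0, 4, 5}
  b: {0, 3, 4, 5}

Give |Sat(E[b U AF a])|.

AF a: least fixpoint, start Z0 = {0, 4, 5}, add states with every successor in Z. Z1 = {0, 3, 4, 5}; fixed.
Sat(AF a) = {0, 3, 4, 5}
E[b U AF a]: least fixpoint, start Z0 = Sat(AF a) = {0, 3, 4, 5}, add states in Sat(b) with some successor in Z. Already a fixed point.
Sat(E[b U AF a]) = {0, 3, 4, 5}
|Sat(E[b U AF a])| = |{0, 3, 4, 5}| = 4.

4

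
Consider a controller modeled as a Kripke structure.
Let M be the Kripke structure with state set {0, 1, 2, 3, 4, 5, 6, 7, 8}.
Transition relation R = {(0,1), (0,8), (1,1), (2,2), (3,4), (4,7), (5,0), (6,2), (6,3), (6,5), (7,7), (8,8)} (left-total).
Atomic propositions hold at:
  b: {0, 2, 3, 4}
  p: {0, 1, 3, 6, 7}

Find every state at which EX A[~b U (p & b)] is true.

Sat(~b) = {1, 5, 6, 7, 8}
Sat(p & b) = {0, 3}
A[~b U (p & b)]: least fixpoint, start Z0 = Sat((p & b)) = {0, 3}, add states in Sat(~b) with every successor in Z. Z1 = {0, 3, 5}; fixed.
Sat(A[~b U (p & b)]) = {0, 3, 5}
Sat(EX A[~b U (p & b)]) = {s : some successor in {0, 3, 5}} = {5, 6}

{5, 6}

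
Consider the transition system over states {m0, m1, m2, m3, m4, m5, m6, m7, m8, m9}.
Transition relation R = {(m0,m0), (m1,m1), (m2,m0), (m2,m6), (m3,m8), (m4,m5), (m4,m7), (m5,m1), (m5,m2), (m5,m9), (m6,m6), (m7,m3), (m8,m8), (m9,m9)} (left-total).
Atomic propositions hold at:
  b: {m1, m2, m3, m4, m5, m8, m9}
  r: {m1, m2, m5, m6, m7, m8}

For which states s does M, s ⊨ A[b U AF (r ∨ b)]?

Sat(r ∨ b) = {m1, m2, m3, m4, m5, m6, m7, m8, m9}
AF (r ∨ b): least fixpoint, start Z0 = {m1, m2, m3, m4, m5, m6, m7, m8, m9}, add states with every successor in Z. Already a fixed point.
Sat(AF (r ∨ b)) = {m1, m2, m3, m4, m5, m6, m7, m8, m9}
A[b U AF (r ∨ b)]: least fixpoint, start Z0 = Sat(AF (r ∨ b)) = {m1, m2, m3, m4, m5, m6, m7, m8, m9}, add states in Sat(b) with every successor in Z. Already a fixed point.
Sat(A[b U AF (r ∨ b)]) = {m1, m2, m3, m4, m5, m6, m7, m8, m9}

{m1, m2, m3, m4, m5, m6, m7, m8, m9}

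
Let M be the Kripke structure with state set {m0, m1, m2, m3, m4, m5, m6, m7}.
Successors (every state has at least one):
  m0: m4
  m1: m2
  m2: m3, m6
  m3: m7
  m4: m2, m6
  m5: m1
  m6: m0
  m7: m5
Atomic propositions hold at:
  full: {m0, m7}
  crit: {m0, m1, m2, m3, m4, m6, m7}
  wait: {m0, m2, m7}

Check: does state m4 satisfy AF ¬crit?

Sat(¬crit) = {m5}
AF ¬crit: least fixpoint, start Z0 = {m5}, add states with every successor in Z. Z1 = {m5, m7}; Z2 = {m3, m5, m7}; fixed.
Sat(AF ¬crit) = {m3, m5, m7}
m4 ∉ Sat(AF ¬crit) = {m3, m5, m7}, so the formula does not hold at m4.

No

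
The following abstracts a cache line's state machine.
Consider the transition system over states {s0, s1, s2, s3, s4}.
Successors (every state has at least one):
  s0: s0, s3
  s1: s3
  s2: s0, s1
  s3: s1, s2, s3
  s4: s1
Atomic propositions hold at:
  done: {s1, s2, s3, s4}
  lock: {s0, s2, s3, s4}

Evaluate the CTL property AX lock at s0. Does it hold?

Sat(AX lock) = {s : every successor in {s0, s2, s3, s4}} = {s0, s1}
s0 ∈ Sat(AX lock) = {s0, s1}, so the formula holds at s0.

Yes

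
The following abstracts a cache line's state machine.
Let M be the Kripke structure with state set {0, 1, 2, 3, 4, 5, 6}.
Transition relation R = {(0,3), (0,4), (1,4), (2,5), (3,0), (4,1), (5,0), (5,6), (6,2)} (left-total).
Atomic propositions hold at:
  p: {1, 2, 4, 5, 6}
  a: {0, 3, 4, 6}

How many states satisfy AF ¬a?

Sat(¬a) = {1, 2, 5}
AF ¬a: least fixpoint, start Z0 = {1, 2, 5}, add states with every successor in Z. Z1 = {1, 2, 4, 5, 6}; fixed.
Sat(AF ¬a) = {1, 2, 4, 5, 6}
|Sat(AF ¬a)| = |{1, 2, 4, 5, 6}| = 5.

5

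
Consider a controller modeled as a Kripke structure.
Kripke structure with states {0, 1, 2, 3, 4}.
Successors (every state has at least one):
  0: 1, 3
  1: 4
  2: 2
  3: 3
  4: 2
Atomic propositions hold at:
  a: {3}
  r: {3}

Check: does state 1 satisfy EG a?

No

EG a: greatest fixpoint, start Z0 = {3}, keep only states in Sat with some successor in Z. Already a fixed point.
Sat(EG a) = {3}
1 ∉ Sat(EG a) = {3}, so the formula does not hold at 1.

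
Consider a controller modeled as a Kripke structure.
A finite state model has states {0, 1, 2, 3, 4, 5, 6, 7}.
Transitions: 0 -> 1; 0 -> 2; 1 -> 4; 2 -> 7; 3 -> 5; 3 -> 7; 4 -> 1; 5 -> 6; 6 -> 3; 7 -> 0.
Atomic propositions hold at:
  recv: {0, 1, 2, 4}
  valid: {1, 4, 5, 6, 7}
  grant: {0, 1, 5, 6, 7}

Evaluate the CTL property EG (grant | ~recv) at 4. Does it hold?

Sat(~recv) = {3, 5, 6, 7}
Sat(grant | ~recv) = {0, 1, 3, 5, 6, 7}
EG (grant | ~recv): greatest fixpoint, start Z0 = {0, 1, 3, 5, 6, 7}, keep only states in Sat with some successor in Z. Z1 = {0, 3, 5, 6, 7}; Z2 = {3, 5, 6, 7}; Z3 = {3, 5, 6}; fixed.
Sat(EG (grant | ~recv)) = {3, 5, 6}
4 ∉ Sat(EG (grant | ~recv)) = {3, 5, 6}, so the formula does not hold at 4.

No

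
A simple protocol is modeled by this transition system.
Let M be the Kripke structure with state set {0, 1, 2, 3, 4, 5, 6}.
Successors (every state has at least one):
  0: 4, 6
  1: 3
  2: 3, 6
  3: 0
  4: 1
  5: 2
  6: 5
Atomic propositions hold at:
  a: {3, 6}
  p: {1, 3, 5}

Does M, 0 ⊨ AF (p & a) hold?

No

Sat(p & a) = {3}
AF (p & a): least fixpoint, start Z0 = {3}, add states with every successor in Z. Z1 = {1, 3}; Z2 = {1, 3, 4}; fixed.
Sat(AF (p & a)) = {1, 3, 4}
0 ∉ Sat(AF (p & a)) = {1, 3, 4}, so the formula does not hold at 0.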